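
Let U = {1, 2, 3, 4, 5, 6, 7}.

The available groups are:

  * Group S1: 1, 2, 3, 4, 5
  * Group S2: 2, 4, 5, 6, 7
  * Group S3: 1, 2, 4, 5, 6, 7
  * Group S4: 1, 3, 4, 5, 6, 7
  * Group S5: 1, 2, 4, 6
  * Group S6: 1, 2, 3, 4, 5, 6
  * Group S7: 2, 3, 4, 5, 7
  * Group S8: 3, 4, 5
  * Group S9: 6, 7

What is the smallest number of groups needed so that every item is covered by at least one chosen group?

Take {S1, S9}. Their union is {1, 2, 3, 4, 5, 6, 7}, which is all 7 items.
No single group has all 7 items (the largest, S3, has 6), so 2 is optimal.

2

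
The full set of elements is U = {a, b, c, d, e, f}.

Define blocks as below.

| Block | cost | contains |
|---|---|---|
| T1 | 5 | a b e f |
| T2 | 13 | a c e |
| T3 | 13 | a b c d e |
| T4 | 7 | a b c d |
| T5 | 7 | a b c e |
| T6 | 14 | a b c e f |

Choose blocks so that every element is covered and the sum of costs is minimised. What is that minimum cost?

12

T1, T4 together cover every element (T1 ∪ T4 = {a, b, c, d, e, f}); total cost 5 + 7 = 12.
No covering selection has total cost below 12.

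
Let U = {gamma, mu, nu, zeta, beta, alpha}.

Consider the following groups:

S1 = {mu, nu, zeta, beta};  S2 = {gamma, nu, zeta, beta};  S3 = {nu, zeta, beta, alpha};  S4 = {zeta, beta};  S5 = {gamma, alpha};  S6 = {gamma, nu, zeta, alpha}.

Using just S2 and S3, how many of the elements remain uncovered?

Union of S2, S3 = {gamma, nu, zeta, beta, alpha}.
Not covered: mu — 1 element.

1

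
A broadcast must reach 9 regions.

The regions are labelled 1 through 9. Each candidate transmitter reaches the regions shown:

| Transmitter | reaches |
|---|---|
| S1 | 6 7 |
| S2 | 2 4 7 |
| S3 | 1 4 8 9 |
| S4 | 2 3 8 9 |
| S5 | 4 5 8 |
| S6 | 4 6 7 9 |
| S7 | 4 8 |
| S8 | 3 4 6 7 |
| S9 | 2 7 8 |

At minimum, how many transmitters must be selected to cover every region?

4

S3 and S4 and S5 and S8 together: S3 ∪ S4 ∪ S5 ∪ S8 = {1, 2, 3, 4, 5, 6, 7, 8, 9} — every region is covered.
No 3 of the 9 transmitters cover everything (all 84 combinations miss at least one region), so 4 is optimal.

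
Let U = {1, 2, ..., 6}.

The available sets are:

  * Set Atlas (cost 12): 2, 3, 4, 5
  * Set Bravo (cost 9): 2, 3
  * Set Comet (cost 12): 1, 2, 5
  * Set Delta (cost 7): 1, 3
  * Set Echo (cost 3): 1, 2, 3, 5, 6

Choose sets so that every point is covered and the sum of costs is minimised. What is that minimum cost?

Atlas, Echo together cover every point (Atlas ∪ Echo = {1, 2, 3, 4, 5, 6}); total cost 12 + 3 = 15.
No covering selection has total cost below 15.

15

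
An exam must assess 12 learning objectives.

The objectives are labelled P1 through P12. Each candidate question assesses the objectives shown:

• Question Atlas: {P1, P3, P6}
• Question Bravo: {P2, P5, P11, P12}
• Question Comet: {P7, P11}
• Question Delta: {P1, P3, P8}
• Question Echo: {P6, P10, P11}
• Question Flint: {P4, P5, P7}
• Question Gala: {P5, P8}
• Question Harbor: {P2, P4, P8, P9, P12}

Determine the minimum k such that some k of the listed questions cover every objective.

Take {Atlas, Echo, Flint, Harbor}. Their union is {P1, P2, P3, P4, P5, P6, P7, P8, P9, P10, P11, P12}, which is all 12 objectives.
Only Harbor contains P9, so Harbor is forced; the remaining 7 objectives need at least 3 more questions (each remaining question adds at most 3) — so at least 4 questions are needed, and 4 is optimal.

4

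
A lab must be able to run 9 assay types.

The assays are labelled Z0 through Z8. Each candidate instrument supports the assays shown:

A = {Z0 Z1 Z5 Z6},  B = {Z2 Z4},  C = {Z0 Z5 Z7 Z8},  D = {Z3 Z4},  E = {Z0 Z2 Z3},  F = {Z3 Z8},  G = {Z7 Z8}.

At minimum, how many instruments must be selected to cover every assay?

4

Take {A, B, C, D}. Their union is {Z0, Z1, Z2, Z3, Z4, Z5, Z6, Z7, Z8}, which is all 9 assays.
Only A contains Z1, so A is forced; the remaining 5 assays need at least 3 more instruments (each remaining instrument adds at most 2) — so at least 4 instruments are needed, and 4 is optimal.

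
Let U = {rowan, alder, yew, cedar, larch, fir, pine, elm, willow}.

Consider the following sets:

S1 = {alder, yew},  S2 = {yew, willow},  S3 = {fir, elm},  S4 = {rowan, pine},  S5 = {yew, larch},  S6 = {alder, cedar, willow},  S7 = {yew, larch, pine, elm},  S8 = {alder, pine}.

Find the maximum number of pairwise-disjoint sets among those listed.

S3, S4, S5, S6 are pairwise disjoint (S3={fir,elm}; S4={rowan,pine}; S5={yew,larch}; S6={alder,cedar,willow}).
Every remaining set overlaps one of these, and no 5 of the listed sets are pairwise disjoint, so 4 is the maximum.

4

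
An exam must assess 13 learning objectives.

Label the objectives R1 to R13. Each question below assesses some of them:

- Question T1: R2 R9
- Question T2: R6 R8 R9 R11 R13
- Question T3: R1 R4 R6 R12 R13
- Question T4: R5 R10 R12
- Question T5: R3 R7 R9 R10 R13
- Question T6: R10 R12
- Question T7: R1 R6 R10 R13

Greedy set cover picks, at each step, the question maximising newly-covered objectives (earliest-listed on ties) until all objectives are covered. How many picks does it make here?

5

Greedy: pick T2 (covers 5 new) → pick T3 (covers 3 new) → pick T5 (covers 3 new) → pick T1 (covers 1 new) → pick T4 (covers 1 new). Total picks: 5.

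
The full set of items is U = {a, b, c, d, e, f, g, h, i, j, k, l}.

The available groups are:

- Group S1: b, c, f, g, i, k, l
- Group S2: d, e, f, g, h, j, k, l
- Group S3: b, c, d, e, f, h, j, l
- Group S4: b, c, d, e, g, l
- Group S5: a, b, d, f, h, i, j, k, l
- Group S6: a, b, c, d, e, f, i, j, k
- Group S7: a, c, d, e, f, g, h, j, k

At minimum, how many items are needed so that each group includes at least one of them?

The 2 items {b, g} hit every group.
No single item lies in every group, so at least 2 are needed and 2 is optimal.

2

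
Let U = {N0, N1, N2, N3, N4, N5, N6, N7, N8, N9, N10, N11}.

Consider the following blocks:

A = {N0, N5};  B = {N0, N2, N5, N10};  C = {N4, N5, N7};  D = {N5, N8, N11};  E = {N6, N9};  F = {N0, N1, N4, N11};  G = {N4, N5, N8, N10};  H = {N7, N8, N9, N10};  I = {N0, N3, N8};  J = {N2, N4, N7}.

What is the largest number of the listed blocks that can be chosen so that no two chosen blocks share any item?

3

E, I, J are pairwise disjoint (E={N6,N9}; I={N0,N3,N8}; J={N2,N4,N7}).
Every remaining block overlaps one of these, and no 4 of the listed blocks are pairwise disjoint, so 3 is the maximum.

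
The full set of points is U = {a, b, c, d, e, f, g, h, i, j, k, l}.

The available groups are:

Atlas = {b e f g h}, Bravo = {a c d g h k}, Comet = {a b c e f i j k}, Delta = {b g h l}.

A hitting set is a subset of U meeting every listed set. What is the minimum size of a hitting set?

T = {g, j} meets every group (each contains at least one member of T), and |T| = 2.
No single point lies in every group, so at least 2 are needed and 2 is optimal.

2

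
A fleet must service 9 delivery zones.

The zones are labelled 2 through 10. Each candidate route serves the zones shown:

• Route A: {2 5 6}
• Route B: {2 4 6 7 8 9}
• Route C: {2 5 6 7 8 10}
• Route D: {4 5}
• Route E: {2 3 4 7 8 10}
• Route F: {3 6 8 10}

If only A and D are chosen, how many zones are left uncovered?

Union of A, D = {2, 4, 5, 6}.
Not covered: 3, 7, 8, 9, 10 — 5 zones.

5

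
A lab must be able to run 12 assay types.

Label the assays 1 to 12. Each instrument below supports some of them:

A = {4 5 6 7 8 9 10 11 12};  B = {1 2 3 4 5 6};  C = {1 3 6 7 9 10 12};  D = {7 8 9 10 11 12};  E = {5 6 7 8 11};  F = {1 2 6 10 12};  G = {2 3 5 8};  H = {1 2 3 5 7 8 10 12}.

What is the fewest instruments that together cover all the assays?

Take {A, H}. Their union is {1, 2, 3, 4, 5, 6, 7, 8, 9, 10, 11, 12}, which is all 12 assays.
No single instrument has all 12 assays (the largest, A, has 9), so 2 is optimal.

2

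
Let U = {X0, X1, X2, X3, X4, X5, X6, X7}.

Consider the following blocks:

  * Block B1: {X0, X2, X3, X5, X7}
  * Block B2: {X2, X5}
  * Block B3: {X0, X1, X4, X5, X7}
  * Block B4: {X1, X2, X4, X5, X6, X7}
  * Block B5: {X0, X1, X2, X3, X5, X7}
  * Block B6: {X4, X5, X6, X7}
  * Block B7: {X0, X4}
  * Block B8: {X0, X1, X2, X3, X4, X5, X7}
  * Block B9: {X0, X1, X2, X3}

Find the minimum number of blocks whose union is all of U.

2

B5 and B6 together: B5 ∪ B6 = {X0, X1, X2, X3, X4, X5, X6, X7} — every element is covered.
No single block has all 8 elements (the largest, B8, has 7), so 2 is optimal.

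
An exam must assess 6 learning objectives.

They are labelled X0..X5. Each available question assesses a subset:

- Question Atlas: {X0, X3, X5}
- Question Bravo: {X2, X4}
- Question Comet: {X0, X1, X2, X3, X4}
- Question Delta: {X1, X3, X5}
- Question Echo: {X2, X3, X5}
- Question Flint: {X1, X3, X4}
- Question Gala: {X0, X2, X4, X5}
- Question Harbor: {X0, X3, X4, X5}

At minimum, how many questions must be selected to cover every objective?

Take {Comet, Gala}. Their union is {X0, X1, X2, X3, X4, X5}, which is all 6 objectives.
No single question has all 6 objectives (the largest, Comet, has 5), so 2 is optimal.

2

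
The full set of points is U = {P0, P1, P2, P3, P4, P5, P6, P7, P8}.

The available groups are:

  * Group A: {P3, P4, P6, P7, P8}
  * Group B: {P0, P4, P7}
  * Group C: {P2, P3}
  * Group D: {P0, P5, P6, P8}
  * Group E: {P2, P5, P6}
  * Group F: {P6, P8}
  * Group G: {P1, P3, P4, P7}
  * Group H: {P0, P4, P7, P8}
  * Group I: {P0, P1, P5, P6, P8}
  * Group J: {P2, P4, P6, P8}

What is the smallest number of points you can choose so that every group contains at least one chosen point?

T = {P3, P6, P7} meets every group (each contains at least one member of T), and |T| = 3.
The groups B, C, F are pairwise disjoint, so any hitting set needs a separate point for each — at least 3. Hence 3 is optimal.

3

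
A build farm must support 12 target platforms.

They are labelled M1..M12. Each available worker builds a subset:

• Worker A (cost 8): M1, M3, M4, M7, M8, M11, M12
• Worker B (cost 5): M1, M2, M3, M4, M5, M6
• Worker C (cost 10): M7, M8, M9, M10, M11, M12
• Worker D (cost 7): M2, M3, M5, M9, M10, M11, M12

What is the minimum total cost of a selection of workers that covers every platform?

B, C together cover every platform (B ∪ C = {M1, M2, M3, M4, M5, M6, M7, M8, M9, M10, M11, M12}); total cost 5 + 10 = 15.
No covering selection has total cost below 15.

15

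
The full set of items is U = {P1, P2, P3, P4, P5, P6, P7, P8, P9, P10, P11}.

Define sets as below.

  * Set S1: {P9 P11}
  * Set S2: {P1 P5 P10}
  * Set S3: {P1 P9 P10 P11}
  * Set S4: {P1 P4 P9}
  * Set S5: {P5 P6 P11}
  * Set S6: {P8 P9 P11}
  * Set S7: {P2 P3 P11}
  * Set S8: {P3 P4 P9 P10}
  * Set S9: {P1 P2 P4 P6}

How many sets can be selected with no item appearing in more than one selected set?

2

S4, S7 are pairwise disjoint (S4={P1,P4,P9}; S7={P2,P3,P11}).
Every remaining set overlaps one of these, and no 3 of the listed sets are pairwise disjoint, so 2 is the maximum.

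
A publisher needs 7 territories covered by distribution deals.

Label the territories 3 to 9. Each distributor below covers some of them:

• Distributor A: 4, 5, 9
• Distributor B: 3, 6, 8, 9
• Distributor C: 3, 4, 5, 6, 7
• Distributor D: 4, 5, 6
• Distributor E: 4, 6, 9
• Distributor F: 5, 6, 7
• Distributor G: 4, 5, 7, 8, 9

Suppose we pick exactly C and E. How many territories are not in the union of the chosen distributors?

1

Union of C, E = {3, 4, 5, 6, 7, 9}.
Not covered: 8 — 1 territory.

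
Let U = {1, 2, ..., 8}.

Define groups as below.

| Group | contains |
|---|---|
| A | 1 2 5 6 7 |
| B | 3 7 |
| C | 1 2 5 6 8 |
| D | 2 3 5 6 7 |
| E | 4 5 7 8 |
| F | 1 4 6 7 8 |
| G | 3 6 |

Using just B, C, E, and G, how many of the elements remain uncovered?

0

Union of B, C, E, G = {1, 2, 3, 4, 5, 6, 7, 8} — that's every element, so 0 are uncovered.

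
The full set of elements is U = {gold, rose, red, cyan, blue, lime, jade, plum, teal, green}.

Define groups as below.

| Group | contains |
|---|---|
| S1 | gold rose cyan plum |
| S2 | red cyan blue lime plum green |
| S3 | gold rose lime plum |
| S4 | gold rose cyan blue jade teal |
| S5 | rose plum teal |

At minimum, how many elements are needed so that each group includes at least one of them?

2

The 2 elements {plum, teal} hit every group.
No single element lies in every group, so at least 2 are needed and 2 is optimal.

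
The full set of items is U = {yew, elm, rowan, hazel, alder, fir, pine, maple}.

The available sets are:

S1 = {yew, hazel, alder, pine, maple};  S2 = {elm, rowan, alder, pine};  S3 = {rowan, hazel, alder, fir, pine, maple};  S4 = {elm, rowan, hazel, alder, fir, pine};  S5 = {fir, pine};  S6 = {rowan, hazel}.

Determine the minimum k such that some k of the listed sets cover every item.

2

Take {S1, S4}. Their union is {yew, elm, rowan, hazel, alder, fir, pine, maple}, which is all 8 items.
No single set has all 8 items (the largest, S3, has 6), so 2 is optimal.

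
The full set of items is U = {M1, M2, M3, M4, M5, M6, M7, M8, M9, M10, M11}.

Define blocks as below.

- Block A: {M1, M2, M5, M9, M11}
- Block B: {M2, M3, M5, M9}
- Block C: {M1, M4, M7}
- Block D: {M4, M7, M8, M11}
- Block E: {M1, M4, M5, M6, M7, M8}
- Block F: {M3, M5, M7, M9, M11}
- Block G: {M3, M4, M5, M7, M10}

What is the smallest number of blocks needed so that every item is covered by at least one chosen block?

A and E and G together: A ∪ E ∪ G = {M1, M2, M3, M4, M5, M6, M7, M8, M9, M10, M11} — every item is covered.
Only E contains M6, so E is forced; the remaining 5 items need at least 2 more blocks (each remaining block adds at most 3) — so at least 3 blocks are needed, and 3 is optimal.

3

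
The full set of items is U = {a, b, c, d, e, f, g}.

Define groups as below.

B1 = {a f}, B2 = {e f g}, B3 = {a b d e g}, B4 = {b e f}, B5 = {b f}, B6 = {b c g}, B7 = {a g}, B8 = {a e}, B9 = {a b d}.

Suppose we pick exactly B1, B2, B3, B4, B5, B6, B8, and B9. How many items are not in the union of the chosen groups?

Union of B1, B2, B3, B4, B5, B6, B8, B9 = {a, b, c, d, e, f, g} — that's every item, so 0 are uncovered.

0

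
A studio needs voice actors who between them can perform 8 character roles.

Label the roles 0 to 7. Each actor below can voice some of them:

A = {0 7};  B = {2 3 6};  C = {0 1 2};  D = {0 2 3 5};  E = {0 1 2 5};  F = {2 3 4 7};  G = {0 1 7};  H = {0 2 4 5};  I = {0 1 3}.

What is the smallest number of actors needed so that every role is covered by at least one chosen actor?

Take {B, E, F}. Their union is {0, 1, 2, 3, 4, 5, 6, 7}, which is all 8 roles.
Only B contains 6, so B is forced; the remaining 5 roles need at least 2 more actors (each remaining actor adds at most 3) — so at least 3 actors are needed, and 3 is optimal.

3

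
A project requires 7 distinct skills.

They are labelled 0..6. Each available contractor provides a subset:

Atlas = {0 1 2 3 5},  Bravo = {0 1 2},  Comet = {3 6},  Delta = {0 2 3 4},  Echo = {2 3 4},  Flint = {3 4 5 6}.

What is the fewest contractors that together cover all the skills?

Take {Bravo, Flint}. Their union is {0, 1, 2, 3, 4, 5, 6}, which is all 7 skills.
No single contractor has all 7 skills (the largest, Atlas, has 5), so 2 is optimal.

2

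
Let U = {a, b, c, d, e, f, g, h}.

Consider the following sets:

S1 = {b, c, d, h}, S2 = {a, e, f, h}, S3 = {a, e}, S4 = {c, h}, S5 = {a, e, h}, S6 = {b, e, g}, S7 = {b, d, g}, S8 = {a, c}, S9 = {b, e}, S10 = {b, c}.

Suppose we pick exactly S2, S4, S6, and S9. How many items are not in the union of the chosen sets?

1

Union of S2, S4, S6, S9 = {a, b, c, e, f, g, h}.
Not covered: d — 1 item.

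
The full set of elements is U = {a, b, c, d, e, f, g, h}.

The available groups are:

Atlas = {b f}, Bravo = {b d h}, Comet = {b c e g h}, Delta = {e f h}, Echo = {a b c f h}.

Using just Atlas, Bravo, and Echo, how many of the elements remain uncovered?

Union of Atlas, Bravo, Echo = {a, b, c, d, f, h}.
Not covered: e, g — 2 elements.

2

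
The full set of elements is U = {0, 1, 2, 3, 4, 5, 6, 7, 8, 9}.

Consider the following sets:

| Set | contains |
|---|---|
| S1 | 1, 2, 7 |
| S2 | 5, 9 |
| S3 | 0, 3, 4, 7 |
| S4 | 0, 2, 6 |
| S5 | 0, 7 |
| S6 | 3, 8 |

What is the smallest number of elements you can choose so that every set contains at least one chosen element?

H = {0, 2, 5, 8} meets every set (each contains at least one member of H), and |H| = 4.
No choice of 3 elements meets every set, so 4 is the minimum.

4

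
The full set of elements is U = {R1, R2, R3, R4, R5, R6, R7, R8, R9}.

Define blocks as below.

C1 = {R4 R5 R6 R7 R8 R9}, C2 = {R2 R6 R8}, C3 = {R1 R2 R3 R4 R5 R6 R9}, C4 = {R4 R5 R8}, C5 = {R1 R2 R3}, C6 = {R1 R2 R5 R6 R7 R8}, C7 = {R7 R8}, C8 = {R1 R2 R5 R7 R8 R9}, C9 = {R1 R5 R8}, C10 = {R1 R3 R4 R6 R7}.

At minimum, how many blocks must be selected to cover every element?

Take {C3, C7}. Their union is {R1, R2, R3, R4, R5, R6, R7, R8, R9}, which is all 9 elements.
No single block has all 9 elements (the largest, C3, has 7), so 2 is optimal.

2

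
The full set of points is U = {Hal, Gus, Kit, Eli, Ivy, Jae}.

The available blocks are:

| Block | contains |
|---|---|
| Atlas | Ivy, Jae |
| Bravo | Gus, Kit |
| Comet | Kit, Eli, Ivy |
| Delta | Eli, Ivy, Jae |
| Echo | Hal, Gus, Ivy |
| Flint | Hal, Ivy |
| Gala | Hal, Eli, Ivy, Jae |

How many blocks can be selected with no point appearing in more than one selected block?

2

Bravo, Flint are pairwise disjoint (Bravo={Gus,Kit}; Flint={Hal,Ivy}).
Every remaining block overlaps one of these, and no 3 of the listed blocks are pairwise disjoint, so 2 is the maximum.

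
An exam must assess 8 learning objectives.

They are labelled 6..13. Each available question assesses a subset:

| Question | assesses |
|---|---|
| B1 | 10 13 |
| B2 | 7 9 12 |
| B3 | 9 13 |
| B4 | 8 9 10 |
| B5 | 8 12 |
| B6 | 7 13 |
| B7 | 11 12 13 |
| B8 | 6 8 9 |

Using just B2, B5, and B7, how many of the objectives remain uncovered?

Union of B2, B5, B7 = {7, 8, 9, 11, 12, 13}.
Not covered: 6, 10 — 2 objectives.

2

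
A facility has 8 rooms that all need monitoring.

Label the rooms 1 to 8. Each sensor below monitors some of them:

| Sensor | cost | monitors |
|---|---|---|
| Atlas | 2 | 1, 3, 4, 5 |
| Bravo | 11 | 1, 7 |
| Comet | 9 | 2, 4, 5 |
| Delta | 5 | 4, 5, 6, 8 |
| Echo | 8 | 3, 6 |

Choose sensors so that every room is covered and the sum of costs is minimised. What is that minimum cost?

27

Atlas, Bravo, Comet, Delta together cover every room (Atlas ∪ Bravo ∪ Comet ∪ Delta = {1, 2, 3, 4, 5, 6, 7, 8}); total cost 2 + 11 + 9 + 5 = 27.
No covering selection has total cost below 27.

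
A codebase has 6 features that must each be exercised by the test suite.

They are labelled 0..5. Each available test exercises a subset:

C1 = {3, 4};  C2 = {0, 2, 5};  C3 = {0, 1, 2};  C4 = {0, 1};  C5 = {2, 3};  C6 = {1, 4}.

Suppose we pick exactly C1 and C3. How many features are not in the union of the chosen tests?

Union of C1, C3 = {0, 1, 2, 3, 4}.
Not covered: 5 — 1 feature.

1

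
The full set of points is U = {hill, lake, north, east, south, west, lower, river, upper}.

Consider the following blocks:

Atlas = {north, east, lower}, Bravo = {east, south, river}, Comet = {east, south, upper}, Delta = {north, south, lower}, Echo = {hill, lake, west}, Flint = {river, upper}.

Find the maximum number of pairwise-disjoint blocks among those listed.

Atlas, Echo, Flint are pairwise disjoint (Atlas={north,east,lower}; Echo={hill,lake,west}; Flint={river,upper}).
Every remaining block overlaps one of these, and no 4 of the listed blocks are pairwise disjoint, so 3 is the maximum.

3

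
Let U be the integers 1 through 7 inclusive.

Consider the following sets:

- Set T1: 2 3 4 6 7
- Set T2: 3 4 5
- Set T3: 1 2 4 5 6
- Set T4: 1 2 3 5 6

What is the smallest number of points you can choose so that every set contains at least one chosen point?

Take H = {4, 6}. Each listed set contains at least one of these, so H is a hitting set of size 2.
No single point lies in every set, so at least 2 are needed and 2 is optimal.

2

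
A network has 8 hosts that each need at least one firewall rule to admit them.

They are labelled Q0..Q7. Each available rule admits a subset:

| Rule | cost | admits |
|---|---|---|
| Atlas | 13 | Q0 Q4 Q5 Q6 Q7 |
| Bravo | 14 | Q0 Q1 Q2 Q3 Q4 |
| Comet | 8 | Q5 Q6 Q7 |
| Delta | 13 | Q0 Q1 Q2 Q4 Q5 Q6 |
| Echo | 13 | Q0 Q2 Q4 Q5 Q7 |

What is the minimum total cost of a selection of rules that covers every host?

22

Bravo, Comet together cover every host (Bravo ∪ Comet = {Q0, Q1, Q2, Q3, Q4, Q5, Q6, Q7}); total cost 14 + 8 = 22.
The greedy pick Delta, Comet, Bravo costs 35; no covering selection beats 22.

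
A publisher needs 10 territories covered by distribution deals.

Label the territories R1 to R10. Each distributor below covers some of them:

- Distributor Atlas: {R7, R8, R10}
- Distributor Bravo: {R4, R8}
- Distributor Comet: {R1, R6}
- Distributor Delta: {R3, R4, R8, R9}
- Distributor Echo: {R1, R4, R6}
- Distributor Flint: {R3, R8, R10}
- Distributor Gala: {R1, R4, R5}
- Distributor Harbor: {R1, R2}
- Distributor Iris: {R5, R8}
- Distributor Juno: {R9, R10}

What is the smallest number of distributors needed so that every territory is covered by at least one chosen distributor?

Atlas and Comet and Delta and Gala and Harbor together: Atlas ∪ Comet ∪ Delta ∪ Gala ∪ Harbor = {R1, R2, R3, R4, R5, R6, R7, R8, R9, R10} — every territory is covered.
No 4 of the 10 distributors cover everything (all 210 combinations miss at least one territory), so 5 is optimal.

5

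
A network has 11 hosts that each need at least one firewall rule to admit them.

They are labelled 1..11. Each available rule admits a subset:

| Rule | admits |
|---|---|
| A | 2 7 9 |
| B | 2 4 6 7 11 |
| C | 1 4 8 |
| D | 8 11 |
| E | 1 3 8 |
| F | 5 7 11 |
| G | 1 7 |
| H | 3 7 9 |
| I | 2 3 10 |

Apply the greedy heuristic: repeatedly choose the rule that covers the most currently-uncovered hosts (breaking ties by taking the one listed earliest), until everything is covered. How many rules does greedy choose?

5

Greedy: pick B (covers 5 new) → pick E (covers 3 new) → pick A (covers 1 new) → pick F (covers 1 new) → pick I (covers 1 new). Total picks: 5.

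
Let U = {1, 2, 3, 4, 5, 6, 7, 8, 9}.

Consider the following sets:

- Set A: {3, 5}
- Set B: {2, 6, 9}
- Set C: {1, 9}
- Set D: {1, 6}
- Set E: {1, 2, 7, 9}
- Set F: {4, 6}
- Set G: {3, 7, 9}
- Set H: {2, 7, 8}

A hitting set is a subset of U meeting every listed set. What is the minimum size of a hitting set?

4

T = {2, 5, 6, 9} meets every set (each contains at least one member of T), and |T| = 4.
The sets A, C, F, H are pairwise disjoint, so any hitting set needs a separate element for each — at least 4. Hence 4 is optimal.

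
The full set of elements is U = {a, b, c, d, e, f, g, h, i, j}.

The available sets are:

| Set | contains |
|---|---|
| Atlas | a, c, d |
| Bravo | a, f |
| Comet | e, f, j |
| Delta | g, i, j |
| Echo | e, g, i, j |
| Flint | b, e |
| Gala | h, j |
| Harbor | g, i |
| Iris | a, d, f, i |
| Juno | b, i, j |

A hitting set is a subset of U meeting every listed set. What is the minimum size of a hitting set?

The 4 elements {a, b, i, j} hit every set.
The sets Atlas, Flint, Gala, Harbor are pairwise disjoint, so any hitting set needs a separate element for each — at least 4. Hence 4 is optimal.

4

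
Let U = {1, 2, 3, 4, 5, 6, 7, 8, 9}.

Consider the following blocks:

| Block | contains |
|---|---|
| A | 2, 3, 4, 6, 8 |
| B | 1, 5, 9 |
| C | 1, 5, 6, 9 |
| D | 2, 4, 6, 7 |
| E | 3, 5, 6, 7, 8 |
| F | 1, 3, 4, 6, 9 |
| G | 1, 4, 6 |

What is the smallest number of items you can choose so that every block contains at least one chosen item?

2

H = {4, 5} meets every block (each contains at least one member of H), and |H| = 2.
The blocks B, D are pairwise disjoint, so any hitting set needs a separate item for each — at least 2. Hence 2 is optimal.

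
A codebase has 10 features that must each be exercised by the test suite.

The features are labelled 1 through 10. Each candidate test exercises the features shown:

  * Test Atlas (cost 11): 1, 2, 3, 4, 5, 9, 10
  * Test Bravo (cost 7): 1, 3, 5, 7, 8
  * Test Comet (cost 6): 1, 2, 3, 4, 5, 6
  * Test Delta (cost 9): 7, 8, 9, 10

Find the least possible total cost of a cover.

15

Comet, Delta together cover every feature (Comet ∪ Delta = {1, 2, 3, 4, 5, 6, 7, 8, 9, 10}); total cost 6 + 9 = 15.
No covering selection has total cost below 15.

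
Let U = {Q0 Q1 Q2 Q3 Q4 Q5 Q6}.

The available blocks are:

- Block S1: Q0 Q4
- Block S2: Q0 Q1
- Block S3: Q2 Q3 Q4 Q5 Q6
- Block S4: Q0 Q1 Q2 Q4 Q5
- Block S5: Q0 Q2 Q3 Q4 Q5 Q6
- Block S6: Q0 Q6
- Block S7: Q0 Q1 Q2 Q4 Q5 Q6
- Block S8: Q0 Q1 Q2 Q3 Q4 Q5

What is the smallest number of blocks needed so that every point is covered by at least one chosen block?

S4 and S5 cover everything between them: the union {Q0, Q1, Q2, Q3, Q4, Q5, Q6} is all of U.
No single block has all 7 points (the largest, S5, has 6), so 2 is optimal.

2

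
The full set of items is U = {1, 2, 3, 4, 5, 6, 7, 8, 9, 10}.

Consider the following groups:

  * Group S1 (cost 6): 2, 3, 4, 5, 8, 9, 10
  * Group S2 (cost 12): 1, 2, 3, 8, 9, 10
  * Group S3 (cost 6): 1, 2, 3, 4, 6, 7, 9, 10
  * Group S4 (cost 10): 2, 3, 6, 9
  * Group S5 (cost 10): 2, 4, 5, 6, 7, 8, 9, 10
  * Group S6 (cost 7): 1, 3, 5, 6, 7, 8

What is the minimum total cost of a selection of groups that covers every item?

S1, S3 together cover every item (S1 ∪ S3 = {1, 2, 3, 4, 5, 6, 7, 8, 9, 10}); total cost 6 + 6 = 12.
No covering selection has total cost below 12.

12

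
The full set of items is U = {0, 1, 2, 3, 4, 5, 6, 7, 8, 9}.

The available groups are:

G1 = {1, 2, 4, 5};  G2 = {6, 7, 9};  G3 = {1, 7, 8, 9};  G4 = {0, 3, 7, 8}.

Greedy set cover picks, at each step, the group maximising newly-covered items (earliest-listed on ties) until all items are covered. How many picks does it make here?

3

Greedy: pick G1 (covers 4 new) → pick G4 (covers 4 new) → pick G2 (covers 2 new). Total picks: 3.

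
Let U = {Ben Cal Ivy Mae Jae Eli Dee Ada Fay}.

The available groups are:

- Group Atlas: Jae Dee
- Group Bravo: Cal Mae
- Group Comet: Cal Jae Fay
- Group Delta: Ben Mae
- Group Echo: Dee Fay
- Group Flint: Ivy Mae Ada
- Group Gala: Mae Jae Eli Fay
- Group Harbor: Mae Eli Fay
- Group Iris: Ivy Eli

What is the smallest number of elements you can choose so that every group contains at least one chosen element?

4

Take H = {Mae, Jae, Eli, Dee}. Each listed group contains at least one of these, so H is a hitting set of size 4.
No choice of 3 elements meets every group, so 4 is the minimum.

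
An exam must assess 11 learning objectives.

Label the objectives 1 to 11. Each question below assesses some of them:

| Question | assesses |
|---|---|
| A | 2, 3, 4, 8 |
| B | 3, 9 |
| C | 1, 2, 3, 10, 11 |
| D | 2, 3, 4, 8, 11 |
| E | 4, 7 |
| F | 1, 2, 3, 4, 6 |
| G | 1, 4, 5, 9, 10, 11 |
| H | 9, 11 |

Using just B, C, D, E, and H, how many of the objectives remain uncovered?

2

Union of B, C, D, E, H = {1, 2, 3, 4, 7, 8, 9, 10, 11}.
Not covered: 5, 6 — 2 objectives.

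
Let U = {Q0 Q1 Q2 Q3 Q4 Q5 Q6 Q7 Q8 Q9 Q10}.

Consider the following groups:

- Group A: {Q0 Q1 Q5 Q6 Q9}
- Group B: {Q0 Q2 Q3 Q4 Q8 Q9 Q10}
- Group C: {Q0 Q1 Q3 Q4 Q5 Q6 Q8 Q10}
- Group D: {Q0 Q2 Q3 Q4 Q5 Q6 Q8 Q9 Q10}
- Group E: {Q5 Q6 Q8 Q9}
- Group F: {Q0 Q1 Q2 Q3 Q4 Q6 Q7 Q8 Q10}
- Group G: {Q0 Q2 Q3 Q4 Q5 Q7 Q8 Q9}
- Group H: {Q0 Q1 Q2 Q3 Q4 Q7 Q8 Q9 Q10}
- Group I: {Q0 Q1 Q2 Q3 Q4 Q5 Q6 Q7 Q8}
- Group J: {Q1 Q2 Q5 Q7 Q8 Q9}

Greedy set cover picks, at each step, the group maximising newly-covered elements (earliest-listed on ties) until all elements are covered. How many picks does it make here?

2

Greedy: pick D (covers 9 new) → pick F (covers 2 new). Total picks: 2.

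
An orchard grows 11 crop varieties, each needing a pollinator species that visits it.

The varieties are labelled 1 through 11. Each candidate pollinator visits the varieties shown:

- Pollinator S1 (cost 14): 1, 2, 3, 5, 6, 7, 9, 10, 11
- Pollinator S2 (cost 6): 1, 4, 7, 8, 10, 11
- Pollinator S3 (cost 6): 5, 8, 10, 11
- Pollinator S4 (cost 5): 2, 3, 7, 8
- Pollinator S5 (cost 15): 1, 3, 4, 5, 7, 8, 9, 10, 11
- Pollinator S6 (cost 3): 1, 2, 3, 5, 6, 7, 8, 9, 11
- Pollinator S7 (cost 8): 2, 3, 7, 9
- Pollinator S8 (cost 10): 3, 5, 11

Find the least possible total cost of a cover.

9

S2, S6 together cover every variety (S2 ∪ S6 = {1, 2, 3, 4, 5, 6, 7, 8, 9, 10, 11}); total cost 6 + 3 = 9.
No covering selection has total cost below 9.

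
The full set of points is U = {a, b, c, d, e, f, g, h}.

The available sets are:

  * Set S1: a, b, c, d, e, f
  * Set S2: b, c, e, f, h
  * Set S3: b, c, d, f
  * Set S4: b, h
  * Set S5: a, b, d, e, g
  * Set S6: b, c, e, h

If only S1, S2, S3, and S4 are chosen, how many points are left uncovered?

Union of S1, S2, S3, S4 = {a, b, c, d, e, f, h}.
Not covered: g — 1 point.

1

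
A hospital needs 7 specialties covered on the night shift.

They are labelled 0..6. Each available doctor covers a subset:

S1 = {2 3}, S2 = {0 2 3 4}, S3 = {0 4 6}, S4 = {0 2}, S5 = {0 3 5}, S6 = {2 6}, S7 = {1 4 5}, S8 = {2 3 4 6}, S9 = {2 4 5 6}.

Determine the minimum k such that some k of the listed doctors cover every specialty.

3

S2 and S7 and S8 together: S2 ∪ S7 ∪ S8 = {0, 1, 2, 3, 4, 5, 6} — every specialty is covered.
Only S7 contains 1, so S7 is forced; the remaining 4 specialties need at least 2 more doctors (each remaining doctor adds at most 3) — so at least 3 doctors are needed, and 3 is optimal.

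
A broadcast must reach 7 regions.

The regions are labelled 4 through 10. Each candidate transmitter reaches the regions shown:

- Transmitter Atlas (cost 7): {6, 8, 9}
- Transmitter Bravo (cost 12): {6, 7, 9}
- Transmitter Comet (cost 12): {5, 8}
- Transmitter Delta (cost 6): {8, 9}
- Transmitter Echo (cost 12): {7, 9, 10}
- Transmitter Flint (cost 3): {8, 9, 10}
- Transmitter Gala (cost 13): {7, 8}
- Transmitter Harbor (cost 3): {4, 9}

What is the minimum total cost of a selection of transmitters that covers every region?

Bravo, Comet, Flint, Harbor together cover every region (Bravo ∪ Comet ∪ Flint ∪ Harbor = {4, 5, 6, 7, 8, 9, 10}); total cost 12 + 12 + 3 + 3 = 30.
No covering selection has total cost below 30.

30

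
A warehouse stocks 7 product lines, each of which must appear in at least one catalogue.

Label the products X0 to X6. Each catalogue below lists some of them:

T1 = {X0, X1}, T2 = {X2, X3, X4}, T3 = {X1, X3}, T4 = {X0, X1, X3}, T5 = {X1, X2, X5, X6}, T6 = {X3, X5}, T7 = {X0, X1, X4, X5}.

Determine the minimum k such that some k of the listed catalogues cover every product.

T2 and T4 and T5 together: T2 ∪ T4 ∪ T5 = {X0, X1, X2, X3, X4, X5, X6} — every product is covered.
Only T5 contains X6, so T5 is forced; the remaining 3 products need at least 2 more catalogues (each remaining catalogue adds at most 2) — so at least 3 catalogues are needed, and 3 is optimal.

3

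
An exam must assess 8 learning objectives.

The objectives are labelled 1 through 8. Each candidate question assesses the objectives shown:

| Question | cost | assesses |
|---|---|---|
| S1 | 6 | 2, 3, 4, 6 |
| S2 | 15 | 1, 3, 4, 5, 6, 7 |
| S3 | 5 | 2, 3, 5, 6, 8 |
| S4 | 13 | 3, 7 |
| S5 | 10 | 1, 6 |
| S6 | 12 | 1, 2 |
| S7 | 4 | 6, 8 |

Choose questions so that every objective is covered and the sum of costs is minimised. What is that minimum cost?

S2, S3 together cover every objective (S2 ∪ S3 = {1, 2, 3, 4, 5, 6, 7, 8}); total cost 15 + 5 = 20.
No covering selection has total cost below 20.

20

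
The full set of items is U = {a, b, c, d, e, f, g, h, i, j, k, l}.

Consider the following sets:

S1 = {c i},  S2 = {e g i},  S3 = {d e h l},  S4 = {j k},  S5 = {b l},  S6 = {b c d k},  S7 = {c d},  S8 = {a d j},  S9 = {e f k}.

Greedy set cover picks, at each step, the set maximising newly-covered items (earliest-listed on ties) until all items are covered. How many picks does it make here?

Greedy: pick S3 (covers 4 new) → pick S6 (covers 3 new) → pick S2 (covers 2 new) → pick S8 (covers 2 new) → pick S9 (covers 1 new). Total picks: 5.

5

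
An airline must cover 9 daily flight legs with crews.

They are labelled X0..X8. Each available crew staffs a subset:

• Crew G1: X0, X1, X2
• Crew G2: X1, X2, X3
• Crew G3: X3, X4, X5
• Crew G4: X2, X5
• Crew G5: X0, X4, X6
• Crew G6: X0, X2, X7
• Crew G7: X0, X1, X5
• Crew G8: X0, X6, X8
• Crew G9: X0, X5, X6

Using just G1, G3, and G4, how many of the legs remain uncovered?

Union of G1, G3, G4 = {X0, X1, X2, X3, X4, X5}.
Not covered: X6, X7, X8 — 3 legs.

3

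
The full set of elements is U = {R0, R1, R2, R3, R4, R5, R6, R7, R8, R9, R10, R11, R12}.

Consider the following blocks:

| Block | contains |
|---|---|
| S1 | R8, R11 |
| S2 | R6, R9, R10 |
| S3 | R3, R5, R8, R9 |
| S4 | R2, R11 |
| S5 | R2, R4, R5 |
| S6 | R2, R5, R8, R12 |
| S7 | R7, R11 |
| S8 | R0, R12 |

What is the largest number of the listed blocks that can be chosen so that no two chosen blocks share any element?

S1, S2, S5, S8 are pairwise disjoint (S1={R8,R11}; S2={R6,R9,R10}; S5={R2,R4,R5}; S8={R0,R12}).
Every remaining block overlaps one of these, and no 5 of the listed blocks are pairwise disjoint, so 4 is the maximum.

4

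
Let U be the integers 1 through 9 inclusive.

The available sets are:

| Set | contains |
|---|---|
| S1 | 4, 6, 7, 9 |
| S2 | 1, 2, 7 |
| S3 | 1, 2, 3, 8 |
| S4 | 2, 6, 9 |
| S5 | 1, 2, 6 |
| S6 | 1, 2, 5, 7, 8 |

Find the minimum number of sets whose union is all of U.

3

S1, S3, and S6 cover everything between them: the union {1, 2, 3, 4, 5, 6, 7, 8, 9} is all of U.
Only S3 contains 3, so S3 is forced; the remaining 5 items need at least 2 more sets (each remaining set adds at most 4) — so at least 3 sets are needed, and 3 is optimal.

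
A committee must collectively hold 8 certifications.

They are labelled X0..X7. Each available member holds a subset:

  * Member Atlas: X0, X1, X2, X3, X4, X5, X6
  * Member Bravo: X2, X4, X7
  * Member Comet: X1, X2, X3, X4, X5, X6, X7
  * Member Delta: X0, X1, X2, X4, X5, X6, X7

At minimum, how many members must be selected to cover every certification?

Atlas and Delta together: Atlas ∪ Delta = {X0, X1, X2, X3, X4, X5, X6, X7} — every certification is covered.
No single member has all 8 certifications (the largest, Atlas, has 7), so 2 is optimal.

2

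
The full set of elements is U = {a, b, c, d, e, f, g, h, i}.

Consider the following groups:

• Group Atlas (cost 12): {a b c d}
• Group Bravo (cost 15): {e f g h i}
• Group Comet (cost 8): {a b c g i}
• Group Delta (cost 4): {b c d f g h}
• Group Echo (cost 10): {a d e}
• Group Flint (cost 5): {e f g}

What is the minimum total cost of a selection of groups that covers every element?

17

Comet, Delta, Flint together cover every element (Comet ∪ Delta ∪ Flint = {a, b, c, d, e, f, g, h, i}); total cost 8 + 4 + 5 = 17.
No covering selection has total cost below 17.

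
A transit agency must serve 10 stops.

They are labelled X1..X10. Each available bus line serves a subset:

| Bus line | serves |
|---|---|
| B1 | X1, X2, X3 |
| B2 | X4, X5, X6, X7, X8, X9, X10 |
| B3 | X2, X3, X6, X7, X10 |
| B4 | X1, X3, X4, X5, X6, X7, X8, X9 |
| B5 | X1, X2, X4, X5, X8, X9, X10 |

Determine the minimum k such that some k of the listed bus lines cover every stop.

Take {B3, B5}. Their union is {X1, X2, X3, X4, X5, X6, X7, X8, X9, X10}, which is all 10 stops.
No single bus line has all 10 stops (the largest, B4, has 8), so 2 is optimal.

2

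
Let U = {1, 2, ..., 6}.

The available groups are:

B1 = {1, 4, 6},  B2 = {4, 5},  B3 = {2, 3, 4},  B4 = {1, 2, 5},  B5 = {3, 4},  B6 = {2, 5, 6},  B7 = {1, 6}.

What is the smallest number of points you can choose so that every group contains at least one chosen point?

3

Take H = {1, 4, 5}. Each listed group contains at least one of these, so H is a hitting set of size 3.
No choice of 2 points meets every group, so 3 is the minimum.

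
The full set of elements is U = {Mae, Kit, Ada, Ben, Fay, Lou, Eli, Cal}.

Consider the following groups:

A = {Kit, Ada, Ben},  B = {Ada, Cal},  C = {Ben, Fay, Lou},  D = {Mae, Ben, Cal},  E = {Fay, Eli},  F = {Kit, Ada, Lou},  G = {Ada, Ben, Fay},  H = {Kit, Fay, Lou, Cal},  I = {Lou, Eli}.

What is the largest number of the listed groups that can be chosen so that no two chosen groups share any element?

D, E, F are pairwise disjoint (D={Mae,Ben,Cal}; E={Fay,Eli}; F={Kit,Ada,Lou}).
Every remaining group overlaps one of these, and no 4 of the listed groups are pairwise disjoint, so 3 is the maximum.

3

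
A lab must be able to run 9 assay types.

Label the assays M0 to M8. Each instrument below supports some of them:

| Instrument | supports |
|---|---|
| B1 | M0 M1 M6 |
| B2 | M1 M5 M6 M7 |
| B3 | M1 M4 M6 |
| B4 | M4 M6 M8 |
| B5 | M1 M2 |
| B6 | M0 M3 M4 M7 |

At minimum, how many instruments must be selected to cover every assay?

4

B2 and B4 and B5 and B6 together: B2 ∪ B4 ∪ B5 ∪ B6 = {M0, M1, M2, M3, M4, M5, M6, M7, M8} — every assay is covered.
No 3 of the 6 instruments cover everything (all 20 combinations miss at least one assay), so 4 is optimal.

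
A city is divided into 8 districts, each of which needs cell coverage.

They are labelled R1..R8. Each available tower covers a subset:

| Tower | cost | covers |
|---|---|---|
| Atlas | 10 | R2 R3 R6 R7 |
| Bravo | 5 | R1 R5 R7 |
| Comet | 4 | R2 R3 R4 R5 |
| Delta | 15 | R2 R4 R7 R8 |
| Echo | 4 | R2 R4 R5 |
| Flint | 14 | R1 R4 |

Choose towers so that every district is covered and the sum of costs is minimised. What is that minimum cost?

30

Atlas, Bravo, Delta together cover every district (Atlas ∪ Bravo ∪ Delta = {R1, R2, R3, R4, R5, R6, R7, R8}); total cost 10 + 5 + 15 = 30.
The greedy pick Comet, Bravo, Atlas, Delta costs 34; no covering selection beats 30.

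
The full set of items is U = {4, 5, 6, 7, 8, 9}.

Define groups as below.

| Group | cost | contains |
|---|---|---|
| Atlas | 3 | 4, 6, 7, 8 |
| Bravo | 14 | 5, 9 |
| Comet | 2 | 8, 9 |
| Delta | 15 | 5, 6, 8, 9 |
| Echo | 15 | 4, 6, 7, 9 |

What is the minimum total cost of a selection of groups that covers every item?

17

Atlas, Bravo together cover every item (Atlas ∪ Bravo = {4, 5, 6, 7, 8, 9}); total cost 3 + 14 = 17.
The greedy pick Atlas, Comet, Bravo costs 19; no covering selection beats 17.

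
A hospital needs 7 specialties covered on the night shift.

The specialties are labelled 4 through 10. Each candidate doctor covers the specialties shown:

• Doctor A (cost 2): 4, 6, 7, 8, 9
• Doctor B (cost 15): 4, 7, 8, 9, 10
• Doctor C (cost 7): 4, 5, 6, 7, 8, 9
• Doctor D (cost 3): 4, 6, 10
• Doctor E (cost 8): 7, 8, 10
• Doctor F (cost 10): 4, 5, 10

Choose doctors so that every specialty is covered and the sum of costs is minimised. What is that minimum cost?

C, D together cover every specialty (C ∪ D = {4, 5, 6, 7, 8, 9, 10}); total cost 7 + 3 = 10.
The greedy pick A, D, C costs 12; no covering selection beats 10.

10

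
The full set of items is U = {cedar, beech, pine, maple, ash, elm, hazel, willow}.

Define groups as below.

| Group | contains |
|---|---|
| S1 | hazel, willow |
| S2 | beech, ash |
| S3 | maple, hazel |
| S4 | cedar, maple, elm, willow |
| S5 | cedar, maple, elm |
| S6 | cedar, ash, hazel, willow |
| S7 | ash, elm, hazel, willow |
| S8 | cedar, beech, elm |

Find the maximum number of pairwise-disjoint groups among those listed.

3

S1, S2, S5 are pairwise disjoint (S1={hazel,willow}; S2={beech,ash}; S5={cedar,maple,elm}).
Every remaining group overlaps one of these, and no 4 of the listed groups are pairwise disjoint, so 3 is the maximum.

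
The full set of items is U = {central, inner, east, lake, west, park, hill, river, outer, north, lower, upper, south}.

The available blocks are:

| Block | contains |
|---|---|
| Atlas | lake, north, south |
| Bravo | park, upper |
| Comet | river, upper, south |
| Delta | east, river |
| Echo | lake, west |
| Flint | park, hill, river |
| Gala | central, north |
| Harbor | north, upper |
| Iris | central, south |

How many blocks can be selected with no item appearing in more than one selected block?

Bravo, Delta, Echo, Iris are pairwise disjoint (Bravo={park,upper}; Delta={east,river}; Echo={lake,west}; Iris={central,south}).
Every remaining block overlaps one of these, and no 5 of the listed blocks are pairwise disjoint, so 4 is the maximum.

4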